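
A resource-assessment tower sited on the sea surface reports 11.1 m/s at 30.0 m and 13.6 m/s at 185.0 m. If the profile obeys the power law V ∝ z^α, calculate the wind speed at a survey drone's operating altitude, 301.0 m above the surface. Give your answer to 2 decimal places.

First find α: α = ln(V₂/V₁)/ln(z₂/z₁) = ln(13.6/11.1)/ln(185.0/30.0) = 0.20312/1.81916 = 0.1117
Extrapolate from 185.0 m to 301.0 m: V₃ = 13.6 × (301.0/185.0)^0.1117 = 13.6 × 1.0559 = 14.3596 m/s

14.36 m/s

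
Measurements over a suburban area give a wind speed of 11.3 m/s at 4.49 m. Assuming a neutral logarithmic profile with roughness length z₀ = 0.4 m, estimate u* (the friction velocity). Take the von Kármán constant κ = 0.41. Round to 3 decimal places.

u* ≈ 1.916 m/s

Log law: V(z) = (u*/κ) · ln(z/z₀) ⇒ u* = κ · V / ln(z/z₀)
u* = 0.41 × 11.3 / ln(4.49/0.4) = 0.41 × 11.3 / 2.4181
   = 4.6330 / 2.4181 = 1.9159 m/s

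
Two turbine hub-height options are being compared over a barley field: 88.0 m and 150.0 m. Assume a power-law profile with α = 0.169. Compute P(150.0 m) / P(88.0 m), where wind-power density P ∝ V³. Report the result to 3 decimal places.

1.310

Speed ratio: V_B/V_A = (z_B/z_A)^α = (150.0/88.0)^0.169 = (1.7045)^0.169 = 1.09431
Power-density ratio: P_B/P_A = (V_B/V_A)³ = (1.09431)³ = 1.31047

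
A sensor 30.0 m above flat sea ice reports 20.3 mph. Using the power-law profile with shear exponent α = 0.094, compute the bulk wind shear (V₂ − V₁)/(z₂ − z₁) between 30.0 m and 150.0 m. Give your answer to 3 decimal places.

Power law: V₂ = V₁ · (z₂/z₁)^α = 20.3 × (5.0000)^0.094 = 23.6156 mph
ΔV/Δz = (23.6156 − 20.3)/(150.0 − 30.0) = 3.3156/120.0000 = 0.02763 mph/m

0.028 mph/m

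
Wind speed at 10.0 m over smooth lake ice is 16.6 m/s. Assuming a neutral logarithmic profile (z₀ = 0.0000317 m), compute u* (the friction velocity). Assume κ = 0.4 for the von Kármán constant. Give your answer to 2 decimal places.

Log law: V(z) = (u*/κ) · ln(z/z₀) ⇒ u* = κ · V / ln(z/z₀)
u* = 0.4 × 16.6 / ln(10.0/0.0000317) = 0.4 × 16.6 / 12.6618
   = 6.6400 / 12.6618 = 0.5244 m/s

u* ≈ 0.52 m/s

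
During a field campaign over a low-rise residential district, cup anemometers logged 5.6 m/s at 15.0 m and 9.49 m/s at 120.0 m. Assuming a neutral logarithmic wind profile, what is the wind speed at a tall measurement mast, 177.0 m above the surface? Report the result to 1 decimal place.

Log law: V ∝ ln(z/z₀). From the pair, with r = V₁/V₂ = 0.59009,
ln z₀ = (ln z₁ − r·ln z₂)/(1 − r) = (2.7081 − 0.59009×4.7875)/0.40991 = -0.2855 → z₀ = 0.7516 m
V₃ = V₁ · ln(z₃/z₀)/ln(z₁/z₀) = 5.6 × 5.4616/2.9935 = 10.2171 m/s

10.2 m/s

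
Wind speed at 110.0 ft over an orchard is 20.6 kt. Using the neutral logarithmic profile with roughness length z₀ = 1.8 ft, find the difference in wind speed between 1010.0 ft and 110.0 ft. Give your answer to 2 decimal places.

11.11 kt

Log law: V₂ = V₁ · ln(z₂/z₀)/ln(z₁/z₀) = 20.6 × 6.3299/4.1127 = 31.7058 kt
ΔV = 31.7058 − 20.6 = 11.1058 kt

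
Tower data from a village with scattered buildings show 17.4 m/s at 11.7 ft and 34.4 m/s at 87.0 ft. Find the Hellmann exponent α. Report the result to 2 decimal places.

Power law: V₂/V₁ = (z₂/z₁)^α ⇒ α = ln(V₂/V₁) / ln(z₂/z₁)
α = ln(34.4/17.4) / ln(87.0/11.7) = ln(1.9770) / ln(7.4359)
  = 0.68159 / 2.00632 = 0.33972

α ≈ 0.34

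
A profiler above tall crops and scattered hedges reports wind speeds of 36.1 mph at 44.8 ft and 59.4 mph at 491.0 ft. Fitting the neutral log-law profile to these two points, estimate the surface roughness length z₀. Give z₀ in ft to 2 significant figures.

z₀ ≈ 1.1 ft

Log law: V(z) ∝ ln(z/z₀). With r = V₁/V₂ = 36.1/59.4 = 0.60774,
r · ln(z₂/z₀) = ln(z₁/z₀) ⇒ ln z₀ = (ln z₁ − r·ln z₂)/(1 − r)
ln z₀ = (3.80221 − 0.60774×6.19644) / 0.39226 = 0.0927
z₀ = exp(0.0927) = 1.097 ft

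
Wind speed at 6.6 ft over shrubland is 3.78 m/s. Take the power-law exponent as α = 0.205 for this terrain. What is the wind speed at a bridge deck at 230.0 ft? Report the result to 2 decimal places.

7.83 m/s

Power-law profile: V₂ = V₁ · (z₂/z₁)^α
V₂ = 3.78 × (230.0/6.6)^0.205 = 3.78 × (34.8485)^0.205
    = 3.78 × 2.0708 = 7.8278 m/s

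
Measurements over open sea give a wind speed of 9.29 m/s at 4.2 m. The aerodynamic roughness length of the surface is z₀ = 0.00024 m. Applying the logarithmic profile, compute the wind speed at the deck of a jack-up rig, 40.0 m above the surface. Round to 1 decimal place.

Log law: V(z) ∝ ln(z/z₀), so V₂/V₁ = ln(z₂/z₀) / ln(z₁/z₀).
ln(40.0/0.00024) = 12.0238, ln(4.2/0.00024) = 9.7700
V₂ = 9.29 × 12.0238/9.7700 = 9.29 × 1.2307 = 11.4331 m/s

11.4 m/s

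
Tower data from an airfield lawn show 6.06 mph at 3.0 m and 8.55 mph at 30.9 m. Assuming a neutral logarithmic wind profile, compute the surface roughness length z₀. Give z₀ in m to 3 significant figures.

Log law: V(z) ∝ ln(z/z₀). With r = V₁/V₂ = 6.06/8.55 = 0.70877,
r · ln(z₂/z₀) = ln(z₁/z₀) ⇒ ln z₀ = (ln z₁ − r·ln z₂)/(1 − r)
ln z₀ = (1.09861 − 0.70877×3.43076) / 0.29123 = -4.5772
z₀ = exp(-4.5772) = 0.01028 m

z₀ ≈ 0.0103 m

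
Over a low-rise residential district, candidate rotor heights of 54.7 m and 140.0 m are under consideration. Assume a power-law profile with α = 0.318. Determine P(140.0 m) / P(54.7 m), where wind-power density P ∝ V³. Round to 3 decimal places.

2.451

Speed ratio: V_B/V_A = (z_B/z_A)^α = (140.0/54.7)^0.318 = (2.5594)^0.318 = 1.34831
Power-density ratio: P_B/P_A = (V_B/V_A)³ = (1.34831)³ = 2.45113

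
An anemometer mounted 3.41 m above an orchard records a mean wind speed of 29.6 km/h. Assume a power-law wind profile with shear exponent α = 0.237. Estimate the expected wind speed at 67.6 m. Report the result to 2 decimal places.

60.08 km/h

Power-law profile: V₂ = V₁ · (z₂/z₁)^α
V₂ = 29.6 × (67.6/3.41)^0.237 = 29.6 × (19.8240)^0.237
    = 29.6 × 2.0297 = 60.0795 km/h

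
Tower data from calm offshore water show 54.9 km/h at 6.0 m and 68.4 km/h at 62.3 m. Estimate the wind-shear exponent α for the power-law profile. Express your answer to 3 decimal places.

α ≈ 0.094

Power law: V₂/V₁ = (z₂/z₁)^α ⇒ α = ln(V₂/V₁) / ln(z₂/z₁)
α = ln(68.4/54.9) / ln(62.3/6.0) = ln(1.2459) / ln(10.3833)
  = 0.21986 / 2.34020 = 0.09395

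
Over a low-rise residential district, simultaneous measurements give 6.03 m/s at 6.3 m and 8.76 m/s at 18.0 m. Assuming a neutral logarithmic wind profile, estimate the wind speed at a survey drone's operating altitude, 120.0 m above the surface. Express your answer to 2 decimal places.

Log law: V ∝ ln(z/z₀). From the pair, with r = V₁/V₂ = 0.68836,
ln z₀ = (ln z₁ − r·ln z₂)/(1 − r) = (1.8405 − 0.68836×2.8904)/0.31164 = -0.4783 → z₀ = 0.6198 m
V₃ = V₁ · ln(z₃/z₀)/ln(z₁/z₀) = 6.03 × 5.2658/2.3188 = 13.6933 m/s

13.69 m/s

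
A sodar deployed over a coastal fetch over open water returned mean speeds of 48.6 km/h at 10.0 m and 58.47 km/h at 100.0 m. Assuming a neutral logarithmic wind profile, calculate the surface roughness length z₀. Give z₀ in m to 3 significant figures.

z₀ ≈ 0.000119 m

Log law: V(z) ∝ ln(z/z₀). With r = V₁/V₂ = 48.6/58.47 = 0.83120,
r · ln(z₂/z₀) = ln(z₁/z₀) ⇒ ln z₀ = (ln z₁ − r·ln z₂)/(1 − r)
ln z₀ = (2.30259 − 0.83120×4.60517) / 0.16880 = -9.0354
z₀ = exp(-9.0354) = 0.0001191 m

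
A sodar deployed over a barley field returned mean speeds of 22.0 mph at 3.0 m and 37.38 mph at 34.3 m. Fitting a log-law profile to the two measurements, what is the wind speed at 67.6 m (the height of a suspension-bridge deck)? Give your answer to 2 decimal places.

41.66 mph

Log law: V ∝ ln(z/z₀). From the pair, with r = V₁/V₂ = 0.58855,
ln z₀ = (ln z₁ − r·ln z₂)/(1 − r) = (1.0986 − 0.58855×3.5351)/0.41145 = -2.3867 → z₀ = 0.09193 m
V₃ = V₁ · ln(z₃/z₀)/ln(z₁/z₀) = 22.0 × 6.6003/3.4853 = 41.6626 mph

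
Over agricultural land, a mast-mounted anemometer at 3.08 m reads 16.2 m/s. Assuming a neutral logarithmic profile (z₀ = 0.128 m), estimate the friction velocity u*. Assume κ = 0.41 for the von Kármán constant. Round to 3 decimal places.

u* ≈ 2.088 m/s

Log law: V(z) = (u*/κ) · ln(z/z₀) ⇒ u* = κ · V / ln(z/z₀)
u* = 0.41 × 16.2 / ln(3.08/0.128) = 0.41 × 16.2 / 3.1807
   = 6.6420 / 3.1807 = 2.0882 m/s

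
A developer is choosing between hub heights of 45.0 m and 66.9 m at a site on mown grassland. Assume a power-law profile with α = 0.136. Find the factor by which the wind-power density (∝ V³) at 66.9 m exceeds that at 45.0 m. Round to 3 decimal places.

1.176

Speed ratio: V_B/V_A = (z_B/z_A)^α = (66.9/45.0)^0.136 = (1.4867)^0.136 = 1.05541
Power-density ratio: P_B/P_A = (V_B/V_A)³ = (1.05541)³ = 1.17561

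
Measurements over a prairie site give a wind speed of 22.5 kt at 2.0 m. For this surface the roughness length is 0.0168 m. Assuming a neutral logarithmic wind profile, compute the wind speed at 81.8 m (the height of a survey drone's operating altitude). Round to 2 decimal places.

Log law: V(z) ∝ ln(z/z₀), so V₂/V₁ = ln(z₂/z₀) / ln(z₁/z₀).
ln(81.8/0.0168) = 8.4907, ln(2.0/0.0168) = 4.7795
V₂ = 22.5 × 8.4907/4.7795 = 22.5 × 1.7765 = 39.9704 kt

39.97 kt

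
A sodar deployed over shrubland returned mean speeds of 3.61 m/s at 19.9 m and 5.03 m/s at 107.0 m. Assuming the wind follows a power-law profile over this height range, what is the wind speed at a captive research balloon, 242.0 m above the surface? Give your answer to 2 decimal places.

First find α: α = ln(V₂/V₁)/ln(z₂/z₁) = ln(5.03/3.61)/ln(107.0/19.9) = 0.33171/1.68211 = 0.1972
Extrapolate from 107.0 m to 242.0 m: V₃ = 5.03 × (242.0/107.0)^0.1972 = 5.03 × 1.1746 = 5.9083 m/s

5.91 m/s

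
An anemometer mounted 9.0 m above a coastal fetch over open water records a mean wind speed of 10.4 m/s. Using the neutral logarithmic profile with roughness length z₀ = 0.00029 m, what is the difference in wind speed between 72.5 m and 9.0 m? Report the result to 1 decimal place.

2.1 m/s

Log law: V₂ = V₁ · ln(z₂/z₀)/ln(z₁/z₀) = 10.4 × 12.4292/10.3429 = 12.4979 m/s
ΔV = 12.4979 − 10.4 = 2.0979 m/s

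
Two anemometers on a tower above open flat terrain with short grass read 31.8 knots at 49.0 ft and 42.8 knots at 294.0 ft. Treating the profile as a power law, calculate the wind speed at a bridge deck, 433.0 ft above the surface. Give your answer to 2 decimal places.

45.64 knots

First find α: α = ln(V₂/V₁)/ln(z₂/z₁) = ln(42.8/31.8)/ln(294.0/49.0) = 0.29707/1.79176 = 0.1658
Extrapolate from 294.0 ft to 433.0 ft: V₃ = 42.8 × (433.0/294.0)^0.1658 = 42.8 × 1.0663 = 45.6374 knots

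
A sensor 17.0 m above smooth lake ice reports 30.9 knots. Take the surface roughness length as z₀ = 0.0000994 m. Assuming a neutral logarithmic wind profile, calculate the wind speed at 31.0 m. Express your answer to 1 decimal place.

32.4 knots

Log law: V(z) ∝ ln(z/z₀), so V₂/V₁ = ln(z₂/z₀) / ln(z₁/z₀).
ln(31.0/0.0000994) = 12.6503, ln(17.0/0.0000994) = 12.0496
V₂ = 30.9 × 12.6503/12.0496 = 30.9 × 1.0499 = 32.4406 knots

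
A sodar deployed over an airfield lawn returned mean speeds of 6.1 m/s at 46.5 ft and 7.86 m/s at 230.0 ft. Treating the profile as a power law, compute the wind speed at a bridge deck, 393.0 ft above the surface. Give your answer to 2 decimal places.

8.56 m/s

First find α: α = ln(V₂/V₁)/ln(z₂/z₁) = ln(7.86/6.1)/ln(230.0/46.5) = 0.25350/1.59863 = 0.1586
Extrapolate from 230.0 ft to 393.0 ft: V₃ = 7.86 × (393.0/230.0)^0.1586 = 7.86 × 1.0887 = 8.5569 m/s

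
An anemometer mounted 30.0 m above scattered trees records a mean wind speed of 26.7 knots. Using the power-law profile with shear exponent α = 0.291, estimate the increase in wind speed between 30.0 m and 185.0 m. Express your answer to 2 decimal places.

18.63 knots

Power law: V₂ = V₁ · (z₂/z₁)^α = 26.7 × (6.1667)^0.291 = 45.3332 knots
ΔV = 45.3332 − 26.7 = 18.6332 knots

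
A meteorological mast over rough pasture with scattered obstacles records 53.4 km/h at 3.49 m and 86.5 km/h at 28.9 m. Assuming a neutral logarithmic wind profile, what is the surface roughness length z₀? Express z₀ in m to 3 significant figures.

Log law: V(z) ∝ ln(z/z₀). With r = V₁/V₂ = 53.4/86.5 = 0.61734,
r · ln(z₂/z₀) = ln(z₁/z₀) ⇒ ln z₀ = (ln z₁ − r·ln z₂)/(1 − r)
ln z₀ = (1.24990 − 0.61734×3.36384) / 0.38266 = -2.1605
z₀ = exp(-2.1605) = 0.1153 m

z₀ ≈ 0.115 m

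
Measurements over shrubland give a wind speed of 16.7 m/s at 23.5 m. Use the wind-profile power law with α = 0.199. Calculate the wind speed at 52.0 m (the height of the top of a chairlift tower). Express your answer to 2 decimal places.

19.56 m/s

Power-law profile: V₂ = V₁ · (z₂/z₁)^α
V₂ = 16.7 × (52.0/23.5)^0.199 = 16.7 × (2.2128)^0.199
    = 16.7 × 1.1712 = 19.5595 m/s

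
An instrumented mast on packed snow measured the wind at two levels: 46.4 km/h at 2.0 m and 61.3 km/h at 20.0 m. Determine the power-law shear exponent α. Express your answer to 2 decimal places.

α ≈ 0.12

Power law: V₂/V₁ = (z₂/z₁)^α ⇒ α = ln(V₂/V₁) / ln(z₂/z₁)
α = ln(61.3/46.4) / ln(20.0/2.0) = ln(1.3211) / ln(10.0000)
  = 0.27848 / 2.30259 = 0.12094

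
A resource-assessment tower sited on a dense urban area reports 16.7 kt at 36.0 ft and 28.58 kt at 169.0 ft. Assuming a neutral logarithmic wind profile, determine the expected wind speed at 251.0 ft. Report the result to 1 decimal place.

Log law: V ∝ ln(z/z₀). From the pair, with r = V₁/V₂ = 0.58432,
ln z₀ = (ln z₁ − r·ln z₂)/(1 − r) = (3.5835 − 0.58432×5.1299)/0.41568 = 1.4097 → z₀ = 4.095 ft
V₃ = V₁ · ln(z₃/z₀)/ln(z₁/z₀) = 16.7 × 4.1157/2.1738 = 31.6188 kt

31.6 kt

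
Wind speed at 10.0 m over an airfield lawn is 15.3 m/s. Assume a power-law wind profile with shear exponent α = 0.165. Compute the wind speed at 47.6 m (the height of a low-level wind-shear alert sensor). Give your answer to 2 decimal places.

19.79 m/s

Power-law profile: V₂ = V₁ · (z₂/z₁)^α
V₂ = 15.3 × (47.6/10.0)^0.165 = 15.3 × (4.7600)^0.165
    = 15.3 × 1.2936 = 19.7923 m/s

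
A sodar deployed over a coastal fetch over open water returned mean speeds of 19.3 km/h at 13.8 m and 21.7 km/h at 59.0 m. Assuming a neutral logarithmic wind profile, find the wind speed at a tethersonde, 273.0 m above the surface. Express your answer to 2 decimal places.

Log law: V ∝ ln(z/z₀). From the pair, with r = V₁/V₂ = 0.88940,
ln z₀ = (ln z₁ − r·ln z₂)/(1 − r) = (2.6247 − 0.88940×4.0775)/0.11060 = -9.0588 → z₀ = 0.0001164 m
V₃ = V₁ · ln(z₃/z₀)/ln(z₁/z₀) = 19.3 × 14.6683/11.6835 = 24.2306 km/h

24.23 km/h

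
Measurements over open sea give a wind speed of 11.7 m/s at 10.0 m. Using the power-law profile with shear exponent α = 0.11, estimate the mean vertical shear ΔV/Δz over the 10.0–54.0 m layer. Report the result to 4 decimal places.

0.0542 m/s/m

Power law: V₂ = V₁ · (z₂/z₁)^α = 11.7 × (5.4000)^0.11 = 14.0848 m/s
ΔV/Δz = (14.0848 − 11.7)/(54.0 − 10.0) = 2.3848/44.0000 = 0.05420 m/s/m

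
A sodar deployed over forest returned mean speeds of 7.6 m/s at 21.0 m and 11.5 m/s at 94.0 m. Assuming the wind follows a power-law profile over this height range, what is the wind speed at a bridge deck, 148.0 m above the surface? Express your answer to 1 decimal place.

First find α: α = ln(V₂/V₁)/ln(z₂/z₁) = ln(11.5/7.6)/ln(94.0/21.0) = 0.41420/1.49877 = 0.2764
Extrapolate from 94.0 m to 148.0 m: V₃ = 11.5 × (148.0/94.0)^0.2764 = 11.5 × 1.1337 = 13.0370 m/s

13.0 m/s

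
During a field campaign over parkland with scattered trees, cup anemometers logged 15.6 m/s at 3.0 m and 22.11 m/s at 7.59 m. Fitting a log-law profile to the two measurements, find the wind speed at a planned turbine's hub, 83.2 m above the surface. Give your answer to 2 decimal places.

38.90 m/s

Log law: V ∝ ln(z/z₀). From the pair, with r = V₁/V₂ = 0.70556,
ln z₀ = (ln z₁ − r·ln z₂)/(1 − r) = (1.0986 − 0.70556×2.0268)/0.29444 = -1.1257 → z₀ = 0.3244 m
V₃ = V₁ · ln(z₃/z₀)/ln(z₁/z₀) = 15.6 × 5.5469/2.2243 = 38.9031 m/s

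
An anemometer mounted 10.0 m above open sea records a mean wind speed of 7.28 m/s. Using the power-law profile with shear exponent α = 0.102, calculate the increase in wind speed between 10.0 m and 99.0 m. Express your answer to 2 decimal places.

1.92 m/s

Power law: V₂ = V₁ · (z₂/z₁)^α = 7.28 × (9.9000)^0.102 = 9.1978 m/s
ΔV = 9.1978 − 7.28 = 1.9178 m/s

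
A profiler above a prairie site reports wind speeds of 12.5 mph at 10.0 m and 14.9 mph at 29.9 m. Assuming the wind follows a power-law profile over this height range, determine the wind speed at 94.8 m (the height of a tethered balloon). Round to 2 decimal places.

17.93 mph

First find α: α = ln(V₂/V₁)/ln(z₂/z₁) = ln(14.9/12.5)/ln(29.9/10.0) = 0.17563/1.09527 = 0.1604
Extrapolate from 29.9 m to 94.8 m: V₃ = 14.9 × (94.8/29.9)^0.1604 = 14.9 × 1.2033 = 17.9286 mph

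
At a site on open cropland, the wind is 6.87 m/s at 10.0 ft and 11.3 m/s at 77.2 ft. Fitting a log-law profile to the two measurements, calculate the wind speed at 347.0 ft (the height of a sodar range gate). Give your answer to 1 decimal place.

Log law: V ∝ ln(z/z₀). From the pair, with r = V₁/V₂ = 0.60796,
ln z₀ = (ln z₁ − r·ln z₂)/(1 − r) = (2.3026 − 0.60796×4.3464)/0.39204 = -0.8669 → z₀ = 0.4202 ft
V₃ = V₁ · ln(z₃/z₀)/ln(z₁/z₀) = 6.87 × 6.7163/3.1695 = 14.5576 m/s

14.6 m/s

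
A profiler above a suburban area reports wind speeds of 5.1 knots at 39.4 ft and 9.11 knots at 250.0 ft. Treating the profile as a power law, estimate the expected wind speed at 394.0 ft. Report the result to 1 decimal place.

First find α: α = ln(V₂/V₁)/ln(z₂/z₁) = ln(9.11/5.1)/ln(250.0/39.4) = 0.58013/1.84770 = 0.3140
Extrapolate from 250.0 ft to 394.0 ft: V₃ = 9.11 × (394.0/250.0)^0.3140 = 9.11 × 1.1535 = 10.5086 knots

10.5 knots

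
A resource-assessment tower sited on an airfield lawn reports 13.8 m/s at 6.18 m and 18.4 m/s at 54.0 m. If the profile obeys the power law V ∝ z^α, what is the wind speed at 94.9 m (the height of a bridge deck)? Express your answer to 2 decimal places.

First find α: α = ln(V₂/V₁)/ln(z₂/z₁) = ln(18.4/13.8)/ln(54.0/6.18) = 0.28768/2.16767 = 0.1327
Extrapolate from 54.0 m to 94.9 m: V₃ = 18.4 × (94.9/54.0)^0.1327 = 18.4 × 1.0777 = 19.8297 m/s

19.83 m/s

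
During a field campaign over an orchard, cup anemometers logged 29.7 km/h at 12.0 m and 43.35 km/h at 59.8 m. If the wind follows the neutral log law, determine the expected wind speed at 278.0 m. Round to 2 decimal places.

Log law: V ∝ ln(z/z₀). From the pair, with r = V₁/V₂ = 0.68512,
ln z₀ = (ln z₁ − r·ln z₂)/(1 − r) = (2.4849 − 0.68512×4.0910)/0.31488 = -1.0097 → z₀ = 0.3643 m
V₃ = V₁ · ln(z₃/z₀)/ln(z₁/z₀) = 29.7 × 6.6373/3.4946 = 56.4095 km/h

56.41 km/h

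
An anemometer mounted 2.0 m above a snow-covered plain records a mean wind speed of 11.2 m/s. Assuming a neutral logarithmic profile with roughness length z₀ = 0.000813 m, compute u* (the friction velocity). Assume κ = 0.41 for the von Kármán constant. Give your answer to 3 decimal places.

u* ≈ 0.588 m/s

Log law: V(z) = (u*/κ) · ln(z/z₀) ⇒ u* = κ · V / ln(z/z₀)
u* = 0.41 × 11.2 / ln(2.0/0.000813) = 0.41 × 11.2 / 7.8079
   = 4.5920 / 7.8079 = 0.5881 m/s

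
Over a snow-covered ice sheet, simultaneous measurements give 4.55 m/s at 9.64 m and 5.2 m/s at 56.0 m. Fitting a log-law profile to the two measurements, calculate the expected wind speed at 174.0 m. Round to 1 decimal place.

5.6 m/s

Log law: V ∝ ln(z/z₀). From the pair, with r = V₁/V₂ = 0.87500,
ln z₀ = (ln z₁ − r·ln z₂)/(1 − r) = (2.2659 − 0.87500×4.0254)/0.12500 = -10.0501 → z₀ = 0.00004318 m
V₃ = V₁ · ln(z₃/z₀)/ln(z₁/z₀) = 4.55 × 15.2091/12.3160 = 5.6188 m/s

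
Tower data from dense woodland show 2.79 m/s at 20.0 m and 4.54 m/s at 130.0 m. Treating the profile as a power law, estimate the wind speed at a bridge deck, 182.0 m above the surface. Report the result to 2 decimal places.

First find α: α = ln(V₂/V₁)/ln(z₂/z₁) = ln(4.54/2.79)/ln(130.0/20.0) = 0.48689/1.87180 = 0.2601
Extrapolate from 130.0 m to 182.0 m: V₃ = 4.54 × (182.0/130.0)^0.2601 = 4.54 × 1.0915 = 4.9553 m/s

4.96 m/s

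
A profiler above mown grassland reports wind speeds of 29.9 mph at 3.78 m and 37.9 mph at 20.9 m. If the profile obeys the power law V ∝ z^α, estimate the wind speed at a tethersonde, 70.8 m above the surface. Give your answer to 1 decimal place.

First find α: α = ln(V₂/V₁)/ln(z₂/z₁) = ln(37.9/29.9)/ln(20.9/3.78) = 0.23709/1.71003 = 0.1386
Extrapolate from 20.9 m to 70.8 m: V₃ = 37.9 × (70.8/20.9)^0.1386 = 37.9 × 1.1843 = 44.8856 mph

44.9 mph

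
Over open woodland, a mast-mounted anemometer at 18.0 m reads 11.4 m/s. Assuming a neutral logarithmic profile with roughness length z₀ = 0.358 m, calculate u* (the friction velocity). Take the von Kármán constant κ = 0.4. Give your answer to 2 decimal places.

Log law: V(z) = (u*/κ) · ln(z/z₀) ⇒ u* = κ · V / ln(z/z₀)
u* = 0.4 × 11.4 / ln(18.0/0.358) = 0.4 × 11.4 / 3.9176
   = 4.5600 / 3.9176 = 1.1640 m/s

u* ≈ 1.16 m/s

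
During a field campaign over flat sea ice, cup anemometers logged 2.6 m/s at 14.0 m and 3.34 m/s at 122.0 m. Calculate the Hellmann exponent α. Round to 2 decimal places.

α ≈ 0.12

Power law: V₂/V₁ = (z₂/z₁)^α ⇒ α = ln(V₂/V₁) / ln(z₂/z₁)
α = ln(3.34/2.6) / ln(122.0/14.0) = ln(1.2846) / ln(8.7143)
  = 0.25046 / 2.16496 = 0.11569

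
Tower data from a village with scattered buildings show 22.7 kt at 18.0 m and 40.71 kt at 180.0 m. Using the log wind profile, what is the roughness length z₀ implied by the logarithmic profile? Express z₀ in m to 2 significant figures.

z₀ ≈ 0.99 m

Log law: V(z) ∝ ln(z/z₀). With r = V₁/V₂ = 22.7/40.71 = 0.55760,
r · ln(z₂/z₀) = ln(z₁/z₀) ⇒ ln z₀ = (ln z₁ − r·ln z₂)/(1 − r)
ln z₀ = (2.89037 − 0.55760×5.19296) / 0.44240 = -0.0118
z₀ = exp(-0.0118) = 0.9882 m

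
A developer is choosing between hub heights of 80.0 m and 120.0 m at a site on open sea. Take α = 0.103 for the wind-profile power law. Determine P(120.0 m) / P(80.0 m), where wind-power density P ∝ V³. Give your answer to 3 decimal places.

Speed ratio: V_B/V_A = (z_B/z_A)^α = (120.0/80.0)^0.103 = (1.5000)^0.103 = 1.04265
Power-density ratio: P_B/P_A = (V_B/V_A)³ = (1.04265)³ = 1.13348

1.133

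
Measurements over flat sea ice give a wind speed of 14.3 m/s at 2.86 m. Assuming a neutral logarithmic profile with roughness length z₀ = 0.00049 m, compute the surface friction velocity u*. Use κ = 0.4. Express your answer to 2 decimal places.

Log law: V(z) = (u*/κ) · ln(z/z₀) ⇒ u* = κ · V / ln(z/z₀)
u* = 0.4 × 14.3 / ln(2.86/0.00049) = 0.4 × 14.3 / 8.6719
   = 5.7200 / 8.6719 = 0.6596 m/s

u* ≈ 0.66 m/s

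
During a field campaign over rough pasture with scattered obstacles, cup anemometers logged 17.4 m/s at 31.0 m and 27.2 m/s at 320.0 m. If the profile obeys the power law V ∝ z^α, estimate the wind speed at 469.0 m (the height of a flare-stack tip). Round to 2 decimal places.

First find α: α = ln(V₂/V₁)/ln(z₂/z₁) = ln(27.2/17.4)/ln(320.0/31.0) = 0.44675/2.33433 = 0.1914
Extrapolate from 320.0 m to 469.0 m: V₃ = 27.2 × (469.0/320.0)^0.1914 = 27.2 × 1.0759 = 29.2646 m/s

29.26 m/s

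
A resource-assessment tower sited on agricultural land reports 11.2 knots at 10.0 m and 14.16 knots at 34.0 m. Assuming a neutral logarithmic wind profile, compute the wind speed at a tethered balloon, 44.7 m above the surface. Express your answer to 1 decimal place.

14.8 knots

Log law: V ∝ ln(z/z₀). From the pair, with r = V₁/V₂ = 0.79096,
ln z₀ = (ln z₁ − r·ln z₂)/(1 − r) = (2.3026 − 0.79096×3.5264)/0.20904 = -2.3279 → z₀ = 0.09750 m
V₃ = V₁ · ln(z₃/z₀)/ln(z₁/z₀) = 11.2 × 6.1279/4.6305 = 14.8218 knots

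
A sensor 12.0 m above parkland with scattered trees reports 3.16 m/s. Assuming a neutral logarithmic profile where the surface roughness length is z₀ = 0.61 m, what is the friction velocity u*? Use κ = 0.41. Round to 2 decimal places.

u* ≈ 0.43 m/s

Log law: V(z) = (u*/κ) · ln(z/z₀) ⇒ u* = κ · V / ln(z/z₀)
u* = 0.41 × 3.16 / ln(12.0/0.61) = 0.41 × 3.16 / 2.9792
   = 1.2956 / 2.9792 = 0.4349 m/s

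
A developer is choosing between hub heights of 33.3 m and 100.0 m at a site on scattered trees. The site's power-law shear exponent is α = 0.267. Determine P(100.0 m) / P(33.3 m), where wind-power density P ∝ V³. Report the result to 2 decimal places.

2.41

Speed ratio: V_B/V_A = (z_B/z_A)^α = (100.0/33.3)^0.267 = (3.0030)^0.267 = 1.34124
Power-density ratio: P_B/P_A = (V_B/V_A)³ = (1.34124)³ = 2.41280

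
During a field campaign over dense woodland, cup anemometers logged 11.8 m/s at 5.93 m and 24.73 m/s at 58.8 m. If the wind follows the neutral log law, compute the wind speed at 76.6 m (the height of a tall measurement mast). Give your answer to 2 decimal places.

Log law: V ∝ ln(z/z₀). From the pair, with r = V₁/V₂ = 0.47715,
ln z₀ = (ln z₁ − r·ln z₂)/(1 − r) = (1.7800 − 0.47715×4.0741)/0.52285 = -0.3136 → z₀ = 0.7308 m
V₃ = V₁ · ln(z₃/z₀)/ln(z₁/z₀) = 11.8 × 4.6522/2.0936 = 26.2205 m/s

26.22 m/s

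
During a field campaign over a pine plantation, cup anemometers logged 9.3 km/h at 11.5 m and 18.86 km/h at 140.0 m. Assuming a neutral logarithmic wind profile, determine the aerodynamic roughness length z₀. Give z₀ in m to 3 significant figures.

z₀ ≈ 1.01 m

Log law: V(z) ∝ ln(z/z₀). With r = V₁/V₂ = 9.3/18.86 = 0.49311,
r · ln(z₂/z₀) = ln(z₁/z₀) ⇒ ln z₀ = (ln z₁ − r·ln z₂)/(1 − r)
ln z₀ = (2.44235 − 0.49311×4.94164) / 0.50689 = 0.0110
z₀ = exp(0.0110) = 1.011 m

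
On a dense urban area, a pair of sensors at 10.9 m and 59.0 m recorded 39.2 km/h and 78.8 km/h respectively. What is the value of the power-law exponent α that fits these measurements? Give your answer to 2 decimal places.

Power law: V₂/V₁ = (z₂/z₁)^α ⇒ α = ln(V₂/V₁) / ln(z₂/z₁)
α = ln(78.8/39.2) / ln(59.0/10.9) = ln(2.0102) / ln(5.4128)
  = 0.69824 / 1.68877 = 0.41346

α ≈ 0.41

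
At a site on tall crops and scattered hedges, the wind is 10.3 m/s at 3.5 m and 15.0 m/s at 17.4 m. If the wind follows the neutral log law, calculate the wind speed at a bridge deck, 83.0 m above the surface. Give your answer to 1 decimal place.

19.6 m/s

Log law: V ∝ ln(z/z₀). From the pair, with r = V₁/V₂ = 0.68667,
ln z₀ = (ln z₁ − r·ln z₂)/(1 − r) = (1.2528 − 0.68667×2.8565)/0.31333 = -2.2617 → z₀ = 0.1042 m
V₃ = V₁ · ln(z₃/z₀)/ln(z₁/z₀) = 10.3 × 6.6806/3.5145 = 19.5789 m/s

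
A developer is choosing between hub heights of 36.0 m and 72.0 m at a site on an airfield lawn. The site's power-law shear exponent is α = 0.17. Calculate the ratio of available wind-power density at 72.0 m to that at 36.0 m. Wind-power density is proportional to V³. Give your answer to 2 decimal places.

Speed ratio: V_B/V_A = (z_B/z_A)^α = (72.0/36.0)^0.17 = (2.0000)^0.17 = 1.12506
Power-density ratio: P_B/P_A = (V_B/V_A)³ = (1.12506)³ = 1.42405

1.42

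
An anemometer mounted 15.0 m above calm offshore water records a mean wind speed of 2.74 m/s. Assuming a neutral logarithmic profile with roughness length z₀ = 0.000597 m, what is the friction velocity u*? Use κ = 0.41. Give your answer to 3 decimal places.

u* ≈ 0.111 m/s

Log law: V(z) = (u*/κ) · ln(z/z₀) ⇒ u* = κ · V / ln(z/z₀)
u* = 0.41 × 2.74 / ln(15.0/0.000597) = 0.41 × 2.74 / 10.1316
   = 1.1234 / 10.1316 = 0.1109 m/s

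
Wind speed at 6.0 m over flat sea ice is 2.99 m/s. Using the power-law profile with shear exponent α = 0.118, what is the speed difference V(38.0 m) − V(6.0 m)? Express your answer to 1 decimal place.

Power law: V₂ = V₁ · (z₂/z₁)^α = 2.99 × (6.3333)^0.118 = 3.7176 m/s
ΔV = 3.7176 − 2.99 = 0.7276 m/s

0.7 m/s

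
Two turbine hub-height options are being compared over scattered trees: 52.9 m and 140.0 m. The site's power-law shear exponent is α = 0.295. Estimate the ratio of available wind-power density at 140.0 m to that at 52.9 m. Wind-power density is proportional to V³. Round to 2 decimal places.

Speed ratio: V_B/V_A = (z_B/z_A)^α = (140.0/52.9)^0.295 = (2.6465)^0.295 = 1.33256
Power-density ratio: P_B/P_A = (V_B/V_A)³ = (1.33256)³ = 2.36627

2.37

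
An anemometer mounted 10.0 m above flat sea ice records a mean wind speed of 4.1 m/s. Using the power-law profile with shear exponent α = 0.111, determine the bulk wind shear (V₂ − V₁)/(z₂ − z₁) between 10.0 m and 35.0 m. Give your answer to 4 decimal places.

0.0245 m/s/m

Power law: V₂ = V₁ · (z₂/z₁)^α = 4.1 × (3.5000)^0.111 = 4.7117 m/s
ΔV/Δz = (4.7117 − 4.1)/(35.0 − 10.0) = 0.6117/25.0000 = 0.02447 m/s/m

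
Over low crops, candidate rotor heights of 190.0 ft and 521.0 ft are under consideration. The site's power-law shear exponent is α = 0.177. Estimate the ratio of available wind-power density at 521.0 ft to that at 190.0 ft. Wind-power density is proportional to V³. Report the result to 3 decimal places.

Speed ratio: V_B/V_A = (z_B/z_A)^α = (521.0/190.0)^0.177 = (2.7421)^0.177 = 1.19548
Power-density ratio: P_B/P_A = (V_B/V_A)³ = (1.19548)³ = 1.70853

1.709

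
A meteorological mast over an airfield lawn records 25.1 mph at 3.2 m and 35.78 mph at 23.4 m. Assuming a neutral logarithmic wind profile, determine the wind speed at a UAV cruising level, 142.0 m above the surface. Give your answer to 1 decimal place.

45.5 mph

Log law: V ∝ ln(z/z₀). From the pair, with r = V₁/V₂ = 0.70151,
ln z₀ = (ln z₁ − r·ln z₂)/(1 − r) = (1.1632 − 0.70151×3.1527)/0.29849 = -3.5127 → z₀ = 0.02981 m
V₃ = V₁ · ln(z₃/z₀)/ln(z₁/z₀) = 25.1 × 8.4686/4.6759 = 45.4589 mph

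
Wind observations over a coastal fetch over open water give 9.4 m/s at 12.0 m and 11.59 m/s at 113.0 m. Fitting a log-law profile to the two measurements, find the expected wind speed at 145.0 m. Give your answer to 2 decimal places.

Log law: V ∝ ln(z/z₀). From the pair, with r = V₁/V₂ = 0.81104,
ln z₀ = (ln z₁ − r·ln z₂)/(1 − r) = (2.4849 − 0.81104×4.7274)/0.18896 = -7.1404 → z₀ = 0.0007925 m
V₃ = V₁ · ln(z₃/z₀)/ln(z₁/z₀) = 9.4 × 12.1171/9.6253 = 11.8335 m/s

11.83 m/s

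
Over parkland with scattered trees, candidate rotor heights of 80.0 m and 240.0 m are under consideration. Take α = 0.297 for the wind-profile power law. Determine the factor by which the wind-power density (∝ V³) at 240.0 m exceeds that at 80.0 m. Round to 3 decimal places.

2.661

Speed ratio: V_B/V_A = (z_B/z_A)^α = (240.0/80.0)^0.297 = (3.0000)^0.297 = 1.38581
Power-density ratio: P_B/P_A = (V_B/V_A)³ = (1.38581)³ = 2.66143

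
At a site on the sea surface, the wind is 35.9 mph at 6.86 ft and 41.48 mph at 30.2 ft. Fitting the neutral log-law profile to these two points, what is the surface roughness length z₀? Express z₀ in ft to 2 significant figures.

Log law: V(z) ∝ ln(z/z₀). With r = V₁/V₂ = 35.9/41.48 = 0.86548,
r · ln(z₂/z₀) = ln(z₁/z₀) ⇒ ln z₀ = (ln z₁ − r·ln z₂)/(1 − r)
ln z₀ = (1.92571 − 0.86548×3.40784) / 0.13452 = -7.6099
z₀ = exp(-7.6099) = 0.0004955 ft

z₀ ≈ 0.00050 ft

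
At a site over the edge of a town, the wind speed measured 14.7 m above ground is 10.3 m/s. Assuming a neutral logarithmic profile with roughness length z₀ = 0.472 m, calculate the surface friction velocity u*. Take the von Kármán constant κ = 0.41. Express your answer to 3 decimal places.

Log law: V(z) = (u*/κ) · ln(z/z₀) ⇒ u* = κ · V / ln(z/z₀)
u* = 0.41 × 10.3 / ln(14.7/0.472) = 0.41 × 10.3 / 3.4386
   = 4.2230 / 3.4386 = 1.2281 m/s

u* ≈ 1.228 m/s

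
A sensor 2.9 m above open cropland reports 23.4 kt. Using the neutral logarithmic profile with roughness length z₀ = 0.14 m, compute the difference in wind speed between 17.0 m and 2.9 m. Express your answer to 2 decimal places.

13.65 kt

Log law: V₂ = V₁ · ln(z₂/z₀)/ln(z₁/z₀) = 23.4 × 4.7993/3.0308 = 37.0540 kt
ΔV = 37.0540 − 23.4 = 13.6540 kt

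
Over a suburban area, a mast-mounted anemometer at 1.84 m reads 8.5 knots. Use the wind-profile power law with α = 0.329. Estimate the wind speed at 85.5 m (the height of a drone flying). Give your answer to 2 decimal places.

30.05 knots

Power-law profile: V₂ = V₁ · (z₂/z₁)^α
V₂ = 8.5 × (85.5/1.84)^0.329 = 8.5 × (46.4674)^0.329
    = 8.5 × 3.5358 = 30.0546 knots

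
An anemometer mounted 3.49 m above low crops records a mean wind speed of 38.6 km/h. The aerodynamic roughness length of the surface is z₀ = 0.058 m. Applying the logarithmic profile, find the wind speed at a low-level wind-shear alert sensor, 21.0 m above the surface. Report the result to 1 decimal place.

55.5 km/h

Log law: V(z) ∝ ln(z/z₀), so V₂/V₁ = ln(z₂/z₀) / ln(z₁/z₀).
ln(21.0/0.058) = 5.8918, ln(3.49/0.058) = 4.0972
V₂ = 38.6 × 5.8918/4.0972 = 38.6 × 1.4380 = 55.5072 km/h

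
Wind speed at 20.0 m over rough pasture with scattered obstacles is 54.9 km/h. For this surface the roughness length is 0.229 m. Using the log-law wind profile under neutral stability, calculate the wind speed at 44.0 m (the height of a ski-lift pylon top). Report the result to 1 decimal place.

64.6 km/h

Log law: V(z) ∝ ln(z/z₀), so V₂/V₁ = ln(z₂/z₀) / ln(z₁/z₀).
ln(44.0/0.229) = 5.2582, ln(20.0/0.229) = 4.4698
V₂ = 54.9 × 5.2582/4.4698 = 54.9 × 1.1764 = 64.5842 km/h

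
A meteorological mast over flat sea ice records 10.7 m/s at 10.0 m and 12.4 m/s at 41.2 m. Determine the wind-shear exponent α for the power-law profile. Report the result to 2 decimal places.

Power law: V₂/V₁ = (z₂/z₁)^α ⇒ α = ln(V₂/V₁) / ln(z₂/z₁)
α = ln(12.4/10.7) / ln(41.2/10.0) = ln(1.1589) / ln(4.1200)
  = 0.14745 / 1.41585 = 0.10414

α ≈ 0.10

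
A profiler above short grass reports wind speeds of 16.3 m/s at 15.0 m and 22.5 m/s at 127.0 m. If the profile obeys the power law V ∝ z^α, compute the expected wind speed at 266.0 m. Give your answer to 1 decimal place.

25.2 m/s

First find α: α = ln(V₂/V₁)/ln(z₂/z₁) = ln(22.5/16.3)/ln(127.0/15.0) = 0.32235/2.13614 = 0.1509
Extrapolate from 127.0 m to 266.0 m: V₃ = 22.5 × (266.0/127.0)^0.1509 = 22.5 × 1.1180 = 25.1556 m/s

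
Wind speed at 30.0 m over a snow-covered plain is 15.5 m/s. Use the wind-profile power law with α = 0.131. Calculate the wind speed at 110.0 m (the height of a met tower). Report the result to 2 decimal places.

Power-law profile: V₂ = V₁ · (z₂/z₁)^α
V₂ = 15.5 × (110.0/30.0)^0.131 = 15.5 × (3.6667)^0.131
    = 15.5 × 1.1855 = 18.3760 m/s

18.38 m/s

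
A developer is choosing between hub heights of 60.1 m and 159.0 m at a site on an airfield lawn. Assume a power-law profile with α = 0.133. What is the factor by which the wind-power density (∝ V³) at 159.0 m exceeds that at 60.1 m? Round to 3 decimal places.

1.474

Speed ratio: V_B/V_A = (z_B/z_A)^α = (159.0/60.1)^0.133 = (2.6456)^0.133 = 1.13814
Power-density ratio: P_B/P_A = (V_B/V_A)³ = (1.13814)³ = 1.47430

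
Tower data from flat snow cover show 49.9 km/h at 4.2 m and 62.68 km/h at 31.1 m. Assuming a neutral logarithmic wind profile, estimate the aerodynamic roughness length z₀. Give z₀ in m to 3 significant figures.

Log law: V(z) ∝ ln(z/z₀). With r = V₁/V₂ = 49.9/62.68 = 0.79611,
r · ln(z₂/z₀) = ln(z₁/z₀) ⇒ ln z₀ = (ln z₁ − r·ln z₂)/(1 − r)
ln z₀ = (1.43508 − 0.79611×3.43721) / 0.20389 = -6.3823
z₀ = exp(-6.3823) = 0.001691 m

z₀ ≈ 0.00169 m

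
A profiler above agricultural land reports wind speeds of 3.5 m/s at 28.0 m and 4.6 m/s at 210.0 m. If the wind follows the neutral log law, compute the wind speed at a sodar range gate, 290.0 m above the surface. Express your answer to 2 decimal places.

Log law: V ∝ ln(z/z₀). From the pair, with r = V₁/V₂ = 0.76087,
ln z₀ = (ln z₁ − r·ln z₂)/(1 − r) = (3.3322 − 0.76087×5.3471)/0.23913 = -3.0789 → z₀ = 0.04601 m
V₃ = V₁ · ln(z₃/z₀)/ln(z₁/z₀) = 3.5 × 8.7487/6.4111 = 4.7762 m/s

4.78 m/s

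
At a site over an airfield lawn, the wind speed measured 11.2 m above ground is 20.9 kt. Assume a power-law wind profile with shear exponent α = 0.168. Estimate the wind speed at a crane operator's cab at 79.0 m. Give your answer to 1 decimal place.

29.0 kt

Power-law profile: V₂ = V₁ · (z₂/z₁)^α
V₂ = 20.9 × (79.0/11.2)^0.168 = 20.9 × (7.0536)^0.168
    = 20.9 × 1.3885 = 29.0188 kt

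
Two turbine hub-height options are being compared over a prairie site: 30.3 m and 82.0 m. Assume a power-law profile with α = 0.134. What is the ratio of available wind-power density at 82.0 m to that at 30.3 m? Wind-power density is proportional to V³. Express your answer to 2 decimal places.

1.49

Speed ratio: V_B/V_A = (z_B/z_A)^α = (82.0/30.3)^0.134 = (2.7063)^0.134 = 1.14271
Power-density ratio: P_B/P_A = (V_B/V_A)³ = (1.14271)³ = 1.49215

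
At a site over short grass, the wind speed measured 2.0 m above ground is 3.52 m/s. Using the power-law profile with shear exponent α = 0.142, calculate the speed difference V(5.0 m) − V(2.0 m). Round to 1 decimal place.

Power law: V₂ = V₁ · (z₂/z₁)^α = 3.52 × (2.5000)^0.142 = 4.0091 m/s
ΔV = 4.0091 − 3.52 = 0.4891 m/s

0.5 m/s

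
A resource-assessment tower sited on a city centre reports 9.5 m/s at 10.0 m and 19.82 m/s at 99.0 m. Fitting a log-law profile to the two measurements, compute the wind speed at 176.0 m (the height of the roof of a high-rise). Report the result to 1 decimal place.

22.4 m/s

Log law: V ∝ ln(z/z₀). From the pair, with r = V₁/V₂ = 0.47931,
ln z₀ = (ln z₁ − r·ln z₂)/(1 − r) = (2.3026 − 0.47931×4.5951)/0.52069 = 0.1922 → z₀ = 1.212 m
V₃ = V₁ · ln(z₃/z₀)/ln(z₁/z₀) = 9.5 × 4.9783/2.1104 = 22.4100 m/s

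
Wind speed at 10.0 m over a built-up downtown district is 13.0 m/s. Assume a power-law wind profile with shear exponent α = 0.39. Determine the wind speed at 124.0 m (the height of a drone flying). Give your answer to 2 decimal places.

34.70 m/s

Power-law profile: V₂ = V₁ · (z₂/z₁)^α
V₂ = 13.0 × (124.0/10.0)^0.39 = 13.0 × (12.4000)^0.39
    = 13.0 × 2.6695 = 34.7039 m/s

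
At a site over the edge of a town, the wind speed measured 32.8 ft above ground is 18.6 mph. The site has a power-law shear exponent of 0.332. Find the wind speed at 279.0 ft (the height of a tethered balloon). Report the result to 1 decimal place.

37.9 mph

Power-law profile: V₂ = V₁ · (z₂/z₁)^α
V₂ = 18.6 × (279.0/32.8)^0.332 = 18.6 × (8.5061)^0.332
    = 18.6 × 2.0355 = 37.8602 mph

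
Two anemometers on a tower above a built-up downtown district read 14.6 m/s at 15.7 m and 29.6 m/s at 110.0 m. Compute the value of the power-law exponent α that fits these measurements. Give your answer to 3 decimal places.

α ≈ 0.363

Power law: V₂/V₁ = (z₂/z₁)^α ⇒ α = ln(V₂/V₁) / ln(z₂/z₁)
α = ln(29.6/14.6) / ln(110.0/15.7) = ln(2.0274) / ln(7.0064)
  = 0.70675 / 1.94682 = 0.36303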